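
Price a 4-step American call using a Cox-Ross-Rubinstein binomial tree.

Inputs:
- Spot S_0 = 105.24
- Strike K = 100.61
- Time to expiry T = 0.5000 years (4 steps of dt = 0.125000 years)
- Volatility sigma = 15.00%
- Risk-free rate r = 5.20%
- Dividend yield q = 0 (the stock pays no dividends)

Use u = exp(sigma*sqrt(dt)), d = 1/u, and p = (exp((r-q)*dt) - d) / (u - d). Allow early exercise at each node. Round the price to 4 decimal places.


Answer: Price = V(0,0) = 9.0153

Derivation:
dt = T/N = 0.125000
u = exp(sigma*sqrt(dt)) = 1.054464; d = 1/u = 0.948349
p = (exp((r-q)*dt) - d) / (u - d) = 0.548198
Discount per step: exp(-r*dt) = 0.993521
Stock lattice S(k, i) with i counting down-moves:
  k=0: S(0,0) = 105.2400
  k=1: S(1,0) = 110.9718; S(1,1) = 99.8042
  k=2: S(2,0) = 117.0159; S(2,1) = 105.2400; S(2,2) = 94.6492
  k=3: S(3,0) = 123.3891; S(3,1) = 110.9718; S(3,2) = 99.8042; S(3,3) = 89.7604
  k=4: S(4,0) = 130.1094; S(4,1) = 117.0159; S(4,2) = 105.2400; S(4,3) = 94.6492; S(4,4) = 85.1242
Terminal payoffs V(N, i) = max(S_T - K, 0):
  V(4,0) = 29.499381; V(4,1) = 16.405859; V(4,2) = 4.630000; V(4,3) = 0.000000; V(4,4) = 0.000000
Backward induction: V(k, i) = exp(-r*dt) * [p * V(k+1, i) + (1-p) * V(k+1, i+1)]; then take max(V_cont, immediate exercise) for American.
  V(3,0) = exp(-r*dt) * [p*29.499381 + (1-p)*16.405859] = 23.430908; exercise = 22.779064; V(3,0) = max -> 23.430908
  V(3,1) = exp(-r*dt) * [p*16.405859 + (1-p)*4.630000] = 11.013683; exercise = 10.361839; V(3,1) = max -> 11.013683
  V(3,2) = exp(-r*dt) * [p*4.630000 + (1-p)*0.000000] = 2.521713; exercise = 0.000000; V(3,2) = max -> 2.521713
  V(3,3) = exp(-r*dt) * [p*0.000000 + (1-p)*0.000000] = 0.000000; exercise = 0.000000; V(3,3) = max -> 0.000000
  V(2,0) = exp(-r*dt) * [p*23.430908 + (1-p)*11.013683] = 17.705324; exercise = 16.405859; V(2,0) = max -> 17.705324
  V(2,1) = exp(-r*dt) * [p*11.013683 + (1-p)*2.521713] = 7.130497; exercise = 4.630000; V(2,1) = max -> 7.130497
  V(2,2) = exp(-r*dt) * [p*2.521713 + (1-p)*0.000000] = 1.373442; exercise = 0.000000; V(2,2) = max -> 1.373442
  V(1,0) = exp(-r*dt) * [p*17.705324 + (1-p)*7.130497] = 12.843842; exercise = 10.361839; V(1,0) = max -> 12.843842
  V(1,1) = exp(-r*dt) * [p*7.130497 + (1-p)*1.373442] = 4.500104; exercise = 0.000000; V(1,1) = max -> 4.500104
  V(0,0) = exp(-r*dt) * [p*12.843842 + (1-p)*4.500104] = 9.015335; exercise = 4.630000; V(0,0) = max -> 9.015335


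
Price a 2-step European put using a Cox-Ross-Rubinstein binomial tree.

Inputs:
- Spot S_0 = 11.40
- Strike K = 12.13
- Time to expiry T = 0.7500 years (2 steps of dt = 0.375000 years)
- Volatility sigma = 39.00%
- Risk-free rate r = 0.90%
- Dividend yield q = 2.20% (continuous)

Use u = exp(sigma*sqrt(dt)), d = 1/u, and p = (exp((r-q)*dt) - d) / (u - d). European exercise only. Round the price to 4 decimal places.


dt = T/N = 0.375000
u = exp(sigma*sqrt(dt)) = 1.269757; d = 1/u = 0.787552
p = (exp((r-q)*dt) - d) / (u - d) = 0.430491
Discount per step: exp(-r*dt) = 0.996631
Stock lattice S(k, i) with i counting down-moves:
  k=0: S(0,0) = 11.4000
  k=1: S(1,0) = 14.4752; S(1,1) = 8.9781
  k=2: S(2,0) = 18.3800; S(2,1) = 11.4000; S(2,2) = 7.0707
Terminal payoffs V(N, i) = max(K - S_T, 0):
  V(2,0) = 0.000000; V(2,1) = 0.730000; V(2,2) = 5.059276
Backward induction: V(k, i) = exp(-r*dt) * [p * V(k+1, i) + (1-p) * V(k+1, i+1)].
  V(1,0) = exp(-r*dt) * [p*0.000000 + (1-p)*0.730000] = 0.414341
  V(1,1) = exp(-r*dt) * [p*0.730000 + (1-p)*5.059276] = 3.184796
  V(0,0) = exp(-r*dt) * [p*0.414341 + (1-p)*3.184796] = 1.985429

Answer: Price = V(0,0) = 1.9854


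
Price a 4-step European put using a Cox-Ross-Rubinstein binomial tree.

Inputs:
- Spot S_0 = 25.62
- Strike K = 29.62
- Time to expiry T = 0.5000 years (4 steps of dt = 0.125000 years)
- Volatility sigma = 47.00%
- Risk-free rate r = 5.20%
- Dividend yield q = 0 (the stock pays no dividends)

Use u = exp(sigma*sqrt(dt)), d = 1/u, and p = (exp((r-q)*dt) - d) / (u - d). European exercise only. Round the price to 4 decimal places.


dt = T/N = 0.125000
u = exp(sigma*sqrt(dt)) = 1.180774; d = 1/u = 0.846902
p = (exp((r-q)*dt) - d) / (u - d) = 0.478085
Discount per step: exp(-r*dt) = 0.993521
Stock lattice S(k, i) with i counting down-moves:
  k=0: S(0,0) = 25.6200
  k=1: S(1,0) = 30.2514; S(1,1) = 21.6976
  k=2: S(2,0) = 35.7201; S(2,1) = 25.6200; S(2,2) = 18.3758
  k=3: S(3,0) = 42.1774; S(3,1) = 30.2514; S(3,2) = 21.6976; S(3,3) = 15.5625
  k=4: S(4,0) = 49.8019; S(4,1) = 35.7201; S(4,2) = 25.6200; S(4,3) = 18.3758; S(4,4) = 13.1799
Terminal payoffs V(N, i) = max(K - S_T, 0):
  V(4,0) = 0.000000; V(4,1) = 0.000000; V(4,2) = 4.000000; V(4,3) = 11.244227; V(4,4) = 16.440100
Backward induction: V(k, i) = exp(-r*dt) * [p * V(k+1, i) + (1-p) * V(k+1, i+1)].
  V(3,0) = exp(-r*dt) * [p*0.000000 + (1-p)*0.000000] = 0.000000
  V(3,1) = exp(-r*dt) * [p*0.000000 + (1-p)*4.000000] = 2.074135
  V(3,2) = exp(-r*dt) * [p*4.000000 + (1-p)*11.244227] = 7.730461
  V(3,3) = exp(-r*dt) * [p*11.244227 + (1-p)*16.440100] = 13.865612
  V(2,0) = exp(-r*dt) * [p*0.000000 + (1-p)*2.074135] = 1.075509
  V(2,1) = exp(-r*dt) * [p*2.074135 + (1-p)*7.730461] = 4.993693
  V(2,2) = exp(-r*dt) * [p*7.730461 + (1-p)*13.865612] = 10.861659
  V(1,0) = exp(-r*dt) * [p*1.075509 + (1-p)*4.993693] = 3.100252
  V(1,1) = exp(-r*dt) * [p*4.993693 + (1-p)*10.861659] = 8.004078
  V(0,0) = exp(-r*dt) * [p*3.100252 + (1-p)*8.004078] = 5.622965

Answer: Price = V(0,0) = 5.6230


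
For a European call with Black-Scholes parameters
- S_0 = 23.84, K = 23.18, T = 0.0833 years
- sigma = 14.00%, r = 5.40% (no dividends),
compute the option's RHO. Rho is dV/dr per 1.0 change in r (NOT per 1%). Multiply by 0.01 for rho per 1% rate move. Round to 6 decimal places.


Answer: Rho = 1.507118

Derivation:
d1 = 0.8263422442; d2 = 0.7859358090
phi(d1) = 0.2835521320; exp(-qT) = 1.0000000000; exp(-rT) = 0.9955119017
N(d2) = 0.7840474528
Rho = K*T*exp(-rT)*N(d2) = 23.1800 * 0.0833 * 0.9955119017 * 0.7840474528 = 1.507118


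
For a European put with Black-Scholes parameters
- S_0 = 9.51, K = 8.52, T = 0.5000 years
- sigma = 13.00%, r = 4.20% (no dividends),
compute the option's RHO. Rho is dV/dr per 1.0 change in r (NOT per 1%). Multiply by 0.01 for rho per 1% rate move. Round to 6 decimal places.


Answer: Rho = -0.350608

Derivation:
d1 = 1.4702657615; d2 = 1.3783418800
phi(d1) = 0.1353651634; exp(-qT) = 1.0000000000; exp(-rT) = 0.9792189646
N(-d2) = 0.0840488793
Rho = -K*T*exp(-rT)*N(-d2) = -8.5200 * 0.5000 * 0.9792189646 * 0.0840488793 = -0.350608


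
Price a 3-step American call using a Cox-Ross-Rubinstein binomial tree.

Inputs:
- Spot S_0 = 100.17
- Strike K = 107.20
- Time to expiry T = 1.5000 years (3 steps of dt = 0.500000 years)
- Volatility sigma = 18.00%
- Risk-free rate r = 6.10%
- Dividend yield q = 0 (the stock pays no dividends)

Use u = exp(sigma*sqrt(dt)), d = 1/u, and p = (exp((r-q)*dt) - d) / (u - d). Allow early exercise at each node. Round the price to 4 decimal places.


dt = T/N = 0.500000
u = exp(sigma*sqrt(dt)) = 1.135734; d = 1/u = 0.880488
p = (exp((r-q)*dt) - d) / (u - d) = 0.589556
Discount per step: exp(-r*dt) = 0.969960
Stock lattice S(k, i) with i counting down-moves:
  k=0: S(0,0) = 100.1700
  k=1: S(1,0) = 113.7665; S(1,1) = 88.1985
  k=2: S(2,0) = 129.2085; S(2,1) = 100.1700; S(2,2) = 77.6577
  k=3: S(3,0) = 146.7465; S(3,1) = 113.7665; S(3,2) = 88.1985; S(3,3) = 68.3766
Terminal payoffs V(N, i) = max(S_T - K, 0):
  V(3,0) = 39.546470; V(3,1) = 6.566484; V(3,2) = 0.000000; V(3,3) = 0.000000
Backward induction: V(k, i) = exp(-r*dt) * [p * V(k+1, i) + (1-p) * V(k+1, i+1)]; then take max(V_cont, immediate exercise) for American.
  V(2,0) = exp(-r*dt) * [p*39.546470 + (1-p)*6.566484] = 25.228717; exercise = 22.008475; V(2,0) = max -> 25.228717
  V(2,1) = exp(-r*dt) * [p*6.566484 + (1-p)*0.000000] = 3.755020; exercise = 0.000000; V(2,1) = max -> 3.755020
  V(2,2) = exp(-r*dt) * [p*0.000000 + (1-p)*0.000000] = 0.000000; exercise = 0.000000; V(2,2) = max -> 0.000000
  V(1,0) = exp(-r*dt) * [p*25.228717 + (1-p)*3.755020] = 15.921877; exercise = 6.566484; V(1,0) = max -> 15.921877
  V(1,1) = exp(-r*dt) * [p*3.755020 + (1-p)*0.000000] = 2.147295; exercise = 0.000000; V(1,1) = max -> 2.147295
  V(0,0) = exp(-r*dt) * [p*15.921877 + (1-p)*2.147295] = 9.959737; exercise = 0.000000; V(0,0) = max -> 9.959737

Answer: Price = V(0,0) = 9.9597


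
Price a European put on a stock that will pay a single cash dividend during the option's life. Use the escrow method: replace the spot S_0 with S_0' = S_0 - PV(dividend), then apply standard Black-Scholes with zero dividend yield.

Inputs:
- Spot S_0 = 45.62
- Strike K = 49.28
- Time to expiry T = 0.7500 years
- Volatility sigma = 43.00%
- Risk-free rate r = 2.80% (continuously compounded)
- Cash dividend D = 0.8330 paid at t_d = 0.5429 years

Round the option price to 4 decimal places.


PV(D) = D * exp(-r * t_d) = 0.8330 * 0.98491376 = 0.82043316
S_0' = S_0 - PV(D) = 45.6200 - 0.82043316 = 44.79956684
d1 = (ln(S_0'/K) + (r + sigma^2/2)*T) / (sigma*sqrt(T)) = -0.01337935
d2 = d1 - sigma*sqrt(T) = -0.38577027
exp(-rT) = 0.97921896
N(-d1) = 0.50533743; N(-d2) = 0.65016659
P = K * exp(-rT) * N(-d2) - S_0' * N(-d1) = 49.2800 * 0.97921896 * 0.65016659 - 44.79956684 * 0.50533743 = 8.7355

Answer: Price = 8.7355


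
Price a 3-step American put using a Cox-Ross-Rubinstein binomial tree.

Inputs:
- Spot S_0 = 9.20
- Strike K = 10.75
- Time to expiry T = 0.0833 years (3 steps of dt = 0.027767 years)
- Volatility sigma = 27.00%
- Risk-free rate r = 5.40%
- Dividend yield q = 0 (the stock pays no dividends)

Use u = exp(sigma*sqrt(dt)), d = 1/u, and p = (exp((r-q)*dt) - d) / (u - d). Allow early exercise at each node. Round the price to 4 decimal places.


dt = T/N = 0.027767
u = exp(sigma*sqrt(dt)) = 1.046018; d = 1/u = 0.956006
p = (exp((r-q)*dt) - d) / (u - d) = 0.505424
Discount per step: exp(-r*dt) = 0.998502
Stock lattice S(k, i) with i counting down-moves:
  k=0: S(0,0) = 9.2000
  k=1: S(1,0) = 9.6234; S(1,1) = 8.7953
  k=2: S(2,0) = 10.0662; S(2,1) = 9.2000; S(2,2) = 8.4083
  k=3: S(3,0) = 10.5295; S(3,1) = 9.6234; S(3,2) = 8.7953; S(3,3) = 8.0384
Terminal payoffs V(N, i) = max(K - S_T, 0):
  V(3,0) = 0.220546; V(3,1) = 1.126630; V(3,2) = 1.954744; V(3,3) = 2.711597
Backward induction: V(k, i) = exp(-r*dt) * [p * V(k+1, i) + (1-p) * V(k+1, i+1)]; then take max(V_cont, immediate exercise) for American.
  V(2,0) = exp(-r*dt) * [p*0.220546 + (1-p)*1.126630] = 0.667671; exercise = 0.683778; V(2,0) = max -> 0.683778
  V(2,1) = exp(-r*dt) * [p*1.126630 + (1-p)*1.954744] = 1.533894; exercise = 1.550000; V(2,1) = max -> 1.550000
  V(2,2) = exp(-r*dt) * [p*1.954744 + (1-p)*2.711597] = 2.325575; exercise = 2.341682; V(2,2) = max -> 2.341682
  V(1,0) = exp(-r*dt) * [p*0.683778 + (1-p)*1.550000] = 1.110524; exercise = 1.126630; V(1,0) = max -> 1.126630
  V(1,1) = exp(-r*dt) * [p*1.550000 + (1-p)*2.341682] = 1.938638; exercise = 1.954744; V(1,1) = max -> 1.954744
  V(0,0) = exp(-r*dt) * [p*1.126630 + (1-p)*1.954744] = 1.533894; exercise = 1.550000; V(0,0) = max -> 1.550000

Answer: Price = V(0,0) = 1.5500


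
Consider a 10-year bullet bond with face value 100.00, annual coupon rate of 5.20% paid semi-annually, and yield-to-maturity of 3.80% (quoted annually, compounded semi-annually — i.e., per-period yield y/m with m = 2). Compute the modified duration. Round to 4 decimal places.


Coupon per period c = face * coupon_rate / m = 2.600000
Periods per year m = 2; per-period yield y/m = 0.019000
Number of cashflows N = 20
Cashflows (t years, CF_t, discount factor 1/(1+y/m)^(m*t), PV):
  t = 0.5000: CF_t = 2.600000, DF = 0.981354, PV = 2.551521
  t = 1.0000: CF_t = 2.600000, DF = 0.963056, PV = 2.503946
  t = 1.5000: CF_t = 2.600000, DF = 0.945099, PV = 2.457258
  t = 2.0000: CF_t = 2.600000, DF = 0.927477, PV = 2.411441
  t = 2.5000: CF_t = 2.600000, DF = 0.910184, PV = 2.366478
  t = 3.0000: CF_t = 2.600000, DF = 0.893213, PV = 2.322353
  t = 3.5000: CF_t = 2.600000, DF = 0.876558, PV = 2.279051
  t = 4.0000: CF_t = 2.600000, DF = 0.860214, PV = 2.236557
  t = 4.5000: CF_t = 2.600000, DF = 0.844175, PV = 2.194854
  t = 5.0000: CF_t = 2.600000, DF = 0.828434, PV = 2.153930
  t = 5.5000: CF_t = 2.600000, DF = 0.812988, PV = 2.113768
  t = 6.0000: CF_t = 2.600000, DF = 0.797829, PV = 2.074355
  t = 6.5000: CF_t = 2.600000, DF = 0.782953, PV = 2.035677
  t = 7.0000: CF_t = 2.600000, DF = 0.768354, PV = 1.997721
  t = 7.5000: CF_t = 2.600000, DF = 0.754028, PV = 1.960472
  t = 8.0000: CF_t = 2.600000, DF = 0.739968, PV = 1.923917
  t = 8.5000: CF_t = 2.600000, DF = 0.726171, PV = 1.888044
  t = 9.0000: CF_t = 2.600000, DF = 0.712631, PV = 1.852841
  t = 9.5000: CF_t = 2.600000, DF = 0.699343, PV = 1.818293
  t = 10.0000: CF_t = 102.600000, DF = 0.686304, PV = 70.414756
Price P = sum_t PV_t = 111.557233
First compute Macaulay numerator sum_t t * PV_t:
  t * PV_t at t = 0.5000: 1.275761
  t * PV_t at t = 1.0000: 2.503946
  t * PV_t at t = 1.5000: 3.685887
  t * PV_t at t = 2.0000: 4.822882
  t * PV_t at t = 2.5000: 5.916194
  t * PV_t at t = 3.0000: 6.967059
  t * PV_t at t = 3.5000: 7.976679
  t * PV_t at t = 4.0000: 8.946226
  t * PV_t at t = 4.5000: 9.876844
  t * PV_t at t = 5.0000: 10.769648
  t * PV_t at t = 5.5000: 11.625724
  t * PV_t at t = 6.0000: 12.446132
  t * PV_t at t = 6.5000: 13.231903
  t * PV_t at t = 7.0000: 13.984045
  t * PV_t at t = 7.5000: 14.703538
  t * PV_t at t = 8.0000: 15.391339
  t * PV_t at t = 8.5000: 16.048378
  t * PV_t at t = 9.0000: 16.675565
  t * PV_t at t = 9.5000: 17.273783
  t * PV_t at t = 10.0000: 704.147563
Macaulay duration D = 898.269096 / 111.557233 = 8.052092
Modified duration = D / (1 + y/m) = 8.052092 / (1 + 0.019000) = 7.901955

Answer: Modified duration = 7.9020


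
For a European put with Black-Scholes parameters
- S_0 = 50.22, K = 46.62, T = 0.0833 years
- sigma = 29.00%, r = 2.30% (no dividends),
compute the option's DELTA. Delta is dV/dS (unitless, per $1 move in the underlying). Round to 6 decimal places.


Answer: Delta = -0.170182

Derivation:
d1 = 0.9534444017; d2 = 0.8697453575
phi(d1) = 0.2532275856; exp(-qT) = 1.0000000000; exp(-rT) = 0.9980859342
N(-d1) = 0.1701824767
Delta = -exp(-qT) * N(-d1) = -1.0000000000 * 0.1701824767 = -0.170182


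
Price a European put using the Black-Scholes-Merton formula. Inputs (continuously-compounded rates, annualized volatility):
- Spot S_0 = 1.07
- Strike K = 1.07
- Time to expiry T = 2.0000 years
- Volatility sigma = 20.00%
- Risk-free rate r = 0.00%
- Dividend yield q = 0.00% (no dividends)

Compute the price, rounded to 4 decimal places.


Answer: Price = 0.1203

Derivation:
d1 = (ln(S/K) + (r - q + 0.5*sigma^2) * T) / (sigma * sqrt(T)) = 0.14142136
d2 = d1 - sigma * sqrt(T) = -0.14142136
exp(-rT) = 1.00000000; exp(-qT) = 1.00000000
P = K * exp(-rT) * N(-d2) - S_0 * exp(-qT) * N(-d1)
N(-d1) = 0.44376854; N(-d2) = 0.55623146
P = 1.0700 * 1.00000000 * 0.55623146 - 1.0700 * 1.00000000 * 0.44376854 = 0.1203


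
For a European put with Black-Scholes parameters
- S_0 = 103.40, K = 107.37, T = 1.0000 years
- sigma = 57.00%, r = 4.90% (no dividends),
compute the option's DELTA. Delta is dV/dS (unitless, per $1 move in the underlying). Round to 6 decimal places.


d1 = 0.3048669274; d2 = -0.2651330726
phi(d1) = 0.3808268554; exp(-qT) = 1.0000000000; exp(-rT) = 0.9521811297
N(-d1) = 0.3802337527
Delta = -exp(-qT) * N(-d1) = -1.0000000000 * 0.3802337527 = -0.380234

Answer: Delta = -0.380234


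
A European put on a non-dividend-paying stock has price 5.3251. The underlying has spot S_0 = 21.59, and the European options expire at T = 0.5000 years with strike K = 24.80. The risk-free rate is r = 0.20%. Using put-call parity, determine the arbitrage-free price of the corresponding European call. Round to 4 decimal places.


Answer: Call price = 2.1399

Derivation:
Put-call parity: C - P = S_0 * exp(-qT) - K * exp(-rT).
S_0 * exp(-qT) = 21.5900 * 1.00000000 = 21.59000000
K * exp(-rT) = 24.8000 * 0.99900050 = 24.77521240
C = P + S*exp(-qT) - K*exp(-rT)
C = 5.3251 + 21.59000000 - 24.77521240 = 2.1399


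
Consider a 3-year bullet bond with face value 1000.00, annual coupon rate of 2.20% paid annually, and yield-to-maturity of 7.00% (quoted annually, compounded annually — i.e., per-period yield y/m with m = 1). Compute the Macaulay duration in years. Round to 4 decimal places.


Coupon per period c = face * coupon_rate / m = 22.000000
Periods per year m = 1; per-period yield y/m = 0.070000
Number of cashflows N = 3
Cashflows (t years, CF_t, discount factor 1/(1+y/m)^(m*t), PV):
  t = 1.0000: CF_t = 22.000000, DF = 0.934579, PV = 20.560748
  t = 2.0000: CF_t = 22.000000, DF = 0.873439, PV = 19.215652
  t = 3.0000: CF_t = 1022.000000, DF = 0.816298, PV = 834.256430
Price P = sum_t PV_t = 874.032830
Macaulay numerator sum_t t * PV_t:
  t * PV_t at t = 1.0000: 20.560748
  t * PV_t at t = 2.0000: 38.431304
  t * PV_t at t = 3.0000: 2502.769291
Macaulay duration D = (sum_t t * PV_t) / P = 2561.761342 / 874.032830 = 2.930967

Answer: Macaulay duration = 2.9310 years


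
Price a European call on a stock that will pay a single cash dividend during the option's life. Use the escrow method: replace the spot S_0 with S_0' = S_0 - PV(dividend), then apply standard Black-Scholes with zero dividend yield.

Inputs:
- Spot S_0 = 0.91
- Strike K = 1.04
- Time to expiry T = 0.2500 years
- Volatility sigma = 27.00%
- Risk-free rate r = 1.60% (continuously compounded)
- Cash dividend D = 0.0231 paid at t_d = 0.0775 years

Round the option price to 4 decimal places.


PV(D) = D * exp(-r * t_d) = 0.0231 * 0.99876077 = 0.02307137
S_0' = S_0 - PV(D) = 0.9100 - 0.02307137 = 0.88692863
d1 = (ln(S_0'/K) + (r + sigma^2/2)*T) / (sigma*sqrt(T)) = -1.08221466
d2 = d1 - sigma*sqrt(T) = -1.21721466
exp(-rT) = 0.99600799
N(d1) = 0.13957858; N(d2) = 0.11176128
C = S_0' * N(d1) - K * exp(-rT) * N(d2) = 0.88692863 * 0.13957858 - 1.0400 * 0.99600799 * 0.11176128 = 0.0080

Answer: Price = 0.0080


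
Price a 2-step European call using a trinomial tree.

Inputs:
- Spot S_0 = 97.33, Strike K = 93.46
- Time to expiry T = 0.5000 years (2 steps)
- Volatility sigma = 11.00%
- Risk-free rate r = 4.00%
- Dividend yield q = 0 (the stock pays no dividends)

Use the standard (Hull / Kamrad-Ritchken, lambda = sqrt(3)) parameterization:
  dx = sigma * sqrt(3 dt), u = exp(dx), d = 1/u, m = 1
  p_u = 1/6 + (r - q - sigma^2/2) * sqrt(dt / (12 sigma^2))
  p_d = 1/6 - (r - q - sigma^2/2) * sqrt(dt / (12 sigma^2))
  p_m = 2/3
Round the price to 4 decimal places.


dt = T/N = 0.250000; dx = sigma*sqrt(3*dt) = 0.095263
u = exp(dx) = 1.099948; d = 1/u = 0.909134
p_u = 0.211214, p_m = 0.666667, p_d = 0.122119
Discount per step: exp(-r*dt) = 0.990050
Stock lattice S(k, j) with j the centered position index:
  k=0: S(0,+0) = 97.3300
  k=1: S(1,-1) = 88.4860; S(1,+0) = 97.3300; S(1,+1) = 107.0579
  k=2: S(2,-2) = 80.4456; S(2,-1) = 88.4860; S(2,+0) = 97.3300; S(2,+1) = 107.0579; S(2,+2) = 117.7581
Terminal payoffs V(N, j) = max(S_T - K, 0):
  V(2,-2) = 0.000000; V(2,-1) = 0.000000; V(2,+0) = 3.870000; V(2,+1) = 13.597927; V(2,+2) = 24.298139
Backward induction: V(k, j) = exp(-r*dt) * [p_u * V(k+1, j+1) + p_m * V(k+1, j) + p_d * V(k+1, j-1)]
  V(1,-1) = exp(-r*dt) * [p_u*3.870000 + p_m*0.000000 + p_d*0.000000] = 0.809267
  V(1,+0) = exp(-r*dt) * [p_u*13.597927 + p_m*3.870000 + p_d*0.000000] = 5.397830
  V(1,+1) = exp(-r*dt) * [p_u*24.298139 + p_m*13.597927 + p_d*3.870000] = 14.524035
  V(0,+0) = exp(-r*dt) * [p_u*14.524035 + p_m*5.397830 + p_d*0.809267] = 6.697753

Answer: Price = V(0,0) = 6.6978


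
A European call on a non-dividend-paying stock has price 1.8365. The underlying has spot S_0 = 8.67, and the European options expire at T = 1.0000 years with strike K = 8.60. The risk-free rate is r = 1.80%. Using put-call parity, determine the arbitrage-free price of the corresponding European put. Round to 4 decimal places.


Put-call parity: C - P = S_0 * exp(-qT) - K * exp(-rT).
S_0 * exp(-qT) = 8.6700 * 1.00000000 = 8.67000000
K * exp(-rT) = 8.6000 * 0.98216103 = 8.44658488
P = C - S*exp(-qT) + K*exp(-rT)
P = 1.8365 - 8.67000000 + 8.44658488 = 1.6131

Answer: Put price = 1.6131


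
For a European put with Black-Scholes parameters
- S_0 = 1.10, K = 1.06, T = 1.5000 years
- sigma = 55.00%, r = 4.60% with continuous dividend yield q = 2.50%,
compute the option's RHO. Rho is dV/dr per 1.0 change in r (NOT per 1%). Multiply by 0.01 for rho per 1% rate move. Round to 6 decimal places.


d1 = 0.4385570469; d2 = -0.2350526324
phi(d1) = 0.3623644974; exp(-qT) = 0.9631944177; exp(-rT) = 0.9333266801
N(-d2) = 0.5929160587
Rho = -K*T*exp(-rT)*N(-d2) = -1.0600 * 1.5000 * 0.9333266801 * 0.5929160587 = -0.879881

Answer: Rho = -0.879881


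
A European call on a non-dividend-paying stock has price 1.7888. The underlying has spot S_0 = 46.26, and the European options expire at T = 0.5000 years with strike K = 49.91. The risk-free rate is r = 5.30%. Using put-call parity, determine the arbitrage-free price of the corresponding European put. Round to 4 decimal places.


Put-call parity: C - P = S_0 * exp(-qT) - K * exp(-rT).
S_0 * exp(-qT) = 46.2600 * 1.00000000 = 46.26000000
K * exp(-rT) = 49.9100 * 0.97384804 = 48.60475587
P = C - S*exp(-qT) + K*exp(-rT)
P = 1.7888 - 46.26000000 + 48.60475587 = 4.1336

Answer: Put price = 4.1336


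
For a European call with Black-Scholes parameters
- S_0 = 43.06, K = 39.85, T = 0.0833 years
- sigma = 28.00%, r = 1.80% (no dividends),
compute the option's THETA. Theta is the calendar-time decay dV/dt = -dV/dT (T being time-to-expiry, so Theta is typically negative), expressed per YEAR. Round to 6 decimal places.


Answer: Theta = -5.556331

Derivation:
d1 = 1.0176206641; d2 = 0.9368077938
phi(d1) = 0.2377074790; exp(-qT) = 1.0000000000; exp(-rT) = 0.9985017235
Theta = -S*exp(-qT)*phi(d1)*sigma/(2*sqrt(T)) - r*K*exp(-rT)*N(d2) + q*S*exp(-qT)*N(d1)
N(d1) = 0.8455708684; N(d2) = 0.8255712822; sqrt(T) = 0.2886173938
Term 1 = -43.0600 * 1.0000000000 * 0.2377074790 * 0.2800 / (2 * 0.2886173938) = -4.9650360553
Term 2 = -0.0180 * 39.8500 * 0.9985017235 * 0.8255712822 = -0.5912950279
Term 3 = 0 (no dividend yield, q = 0)
Theta = -4.9650360553 + (-0.5912950279) + (0.0000000000) = -5.556331


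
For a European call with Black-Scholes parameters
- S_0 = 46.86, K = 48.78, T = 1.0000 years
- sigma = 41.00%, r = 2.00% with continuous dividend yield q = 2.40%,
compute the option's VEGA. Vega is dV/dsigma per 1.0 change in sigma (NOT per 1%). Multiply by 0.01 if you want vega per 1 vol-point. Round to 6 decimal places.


d1 = 0.0973025373; d2 = -0.3126974627
phi(d1) = 0.3970581938; exp(-qT) = 0.9762857098; exp(-rT) = 0.9801986733
Vega = S * exp(-qT) * phi(d1) * sqrt(T) = 46.8600 * 0.9762857098 * 0.3970581938 * 1.0000000000 = 18.164915

Answer: Vega = 18.164915


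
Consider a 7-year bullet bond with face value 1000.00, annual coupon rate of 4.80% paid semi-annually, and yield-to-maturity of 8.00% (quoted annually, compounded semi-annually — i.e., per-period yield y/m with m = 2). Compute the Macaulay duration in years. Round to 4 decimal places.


Answer: Macaulay duration = 5.9118 years

Derivation:
Coupon per period c = face * coupon_rate / m = 24.000000
Periods per year m = 2; per-period yield y/m = 0.040000
Number of cashflows N = 14
Cashflows (t years, CF_t, discount factor 1/(1+y/m)^(m*t), PV):
  t = 0.5000: CF_t = 24.000000, DF = 0.961538, PV = 23.076923
  t = 1.0000: CF_t = 24.000000, DF = 0.924556, PV = 22.189349
  t = 1.5000: CF_t = 24.000000, DF = 0.888996, PV = 21.335913
  t = 2.0000: CF_t = 24.000000, DF = 0.854804, PV = 20.515301
  t = 2.5000: CF_t = 24.000000, DF = 0.821927, PV = 19.726251
  t = 3.0000: CF_t = 24.000000, DF = 0.790315, PV = 18.967549
  t = 3.5000: CF_t = 24.000000, DF = 0.759918, PV = 18.238028
  t = 4.0000: CF_t = 24.000000, DF = 0.730690, PV = 17.536565
  t = 4.5000: CF_t = 24.000000, DF = 0.702587, PV = 16.862082
  t = 5.0000: CF_t = 24.000000, DF = 0.675564, PV = 16.213540
  t = 5.5000: CF_t = 24.000000, DF = 0.649581, PV = 15.589942
  t = 6.0000: CF_t = 24.000000, DF = 0.624597, PV = 14.990329
  t = 6.5000: CF_t = 24.000000, DF = 0.600574, PV = 14.413778
  t = 7.0000: CF_t = 1024.000000, DF = 0.577475, PV = 591.334485
Price P = sum_t PV_t = 830.990033
Macaulay numerator sum_t t * PV_t:
  t * PV_t at t = 0.5000: 11.538462
  t * PV_t at t = 1.0000: 22.189349
  t * PV_t at t = 1.5000: 32.003869
  t * PV_t at t = 2.0000: 41.030601
  t * PV_t at t = 2.5000: 49.315626
  t * PV_t at t = 3.0000: 56.902646
  t * PV_t at t = 3.5000: 63.833096
  t * PV_t at t = 4.0000: 70.146260
  t * PV_t at t = 4.5000: 75.879367
  t * PV_t at t = 5.0000: 81.067700
  t * PV_t at t = 5.5000: 85.744683
  t * PV_t at t = 6.0000: 89.941975
  t * PV_t at t = 6.5000: 93.689557
  t * PV_t at t = 7.0000: 4139.341394
Macaulay duration D = (sum_t t * PV_t) / P = 4912.624586 / 830.990033 = 5.911773


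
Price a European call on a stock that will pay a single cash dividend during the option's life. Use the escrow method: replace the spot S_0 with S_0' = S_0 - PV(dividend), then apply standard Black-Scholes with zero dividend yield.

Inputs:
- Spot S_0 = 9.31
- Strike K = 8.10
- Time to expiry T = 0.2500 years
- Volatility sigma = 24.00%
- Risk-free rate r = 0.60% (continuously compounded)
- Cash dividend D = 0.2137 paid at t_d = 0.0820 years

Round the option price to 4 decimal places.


PV(D) = D * exp(-r * t_d) = 0.2137 * 0.99950812 = 0.21359489
S_0' = S_0 - PV(D) = 9.3100 - 0.21359489 = 9.09640511
d1 = (ln(S_0'/K) + (r + sigma^2/2)*T) / (sigma*sqrt(T)) = 1.03929360
d2 = d1 - sigma*sqrt(T) = 0.91929360
exp(-rT) = 0.99850112
N(d1) = 0.85066589; N(d2) = 0.82102899
C = S_0' * N(d1) - K * exp(-rT) * N(d2) = 9.09640511 * 0.85066589 - 8.1000 * 0.99850112 * 0.82102899 = 1.0976

Answer: Price = 1.0976


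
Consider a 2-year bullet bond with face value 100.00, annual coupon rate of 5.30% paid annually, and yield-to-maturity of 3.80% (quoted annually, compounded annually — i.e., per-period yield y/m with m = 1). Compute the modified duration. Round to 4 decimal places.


Answer: Modified duration = 1.8789

Derivation:
Coupon per period c = face * coupon_rate / m = 5.300000
Periods per year m = 1; per-period yield y/m = 0.038000
Number of cashflows N = 2
Cashflows (t years, CF_t, discount factor 1/(1+y/m)^(m*t), PV):
  t = 1.0000: CF_t = 5.300000, DF = 0.963391, PV = 5.105973
  t = 2.0000: CF_t = 105.300000, DF = 0.928122, PV = 97.731297
Price P = sum_t PV_t = 102.837270
First compute Macaulay numerator sum_t t * PV_t:
  t * PV_t at t = 1.0000: 5.105973
  t * PV_t at t = 2.0000: 195.462595
Macaulay duration D = 200.568568 / 102.837270 = 1.950349
Modified duration = D / (1 + y/m) = 1.950349 / (1 + 0.038000) = 1.878949


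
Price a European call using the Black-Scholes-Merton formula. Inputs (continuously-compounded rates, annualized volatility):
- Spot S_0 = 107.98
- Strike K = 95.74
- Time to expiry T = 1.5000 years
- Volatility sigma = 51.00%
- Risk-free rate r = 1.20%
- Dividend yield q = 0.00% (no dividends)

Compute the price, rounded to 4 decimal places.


d1 = (ln(S/K) + (r - q + 0.5*sigma^2) * T) / (sigma * sqrt(T)) = 0.53374036
d2 = d1 - sigma * sqrt(T) = -0.09087953
exp(-rT) = 0.98216103; exp(-qT) = 1.00000000
C = S_0 * exp(-qT) * N(d1) - K * exp(-rT) * N(d2)
N(d1) = 0.70323941; N(d2) = 0.46379416
C = 107.9800 * 1.00000000 * 0.70323941 - 95.7400 * 0.98216103 * 0.46379416 = 32.3243

Answer: Price = 32.3243


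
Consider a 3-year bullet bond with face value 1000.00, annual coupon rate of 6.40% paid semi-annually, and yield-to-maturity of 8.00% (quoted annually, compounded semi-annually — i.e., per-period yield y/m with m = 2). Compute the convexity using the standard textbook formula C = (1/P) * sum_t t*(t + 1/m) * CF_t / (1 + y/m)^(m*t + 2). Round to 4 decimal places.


Coupon per period c = face * coupon_rate / m = 32.000000
Periods per year m = 2; per-period yield y/m = 0.040000
Number of cashflows N = 6
Cashflows (t years, CF_t, discount factor 1/(1+y/m)^(m*t), PV):
  t = 0.5000: CF_t = 32.000000, DF = 0.961538, PV = 30.769231
  t = 1.0000: CF_t = 32.000000, DF = 0.924556, PV = 29.585799
  t = 1.5000: CF_t = 32.000000, DF = 0.888996, PV = 28.447883
  t = 2.0000: CF_t = 32.000000, DF = 0.854804, PV = 27.353734
  t = 2.5000: CF_t = 32.000000, DF = 0.821927, PV = 26.301667
  t = 3.0000: CF_t = 1032.000000, DF = 0.790315, PV = 815.604591
Price P = sum_t PV_t = 958.062905
Convexity numerator sum_t t*(t + 1/m) * CF_t / (1+y/m)^(m*t + 2):
  t = 0.5000: term = 14.223942
  t = 1.0000: term = 41.030601
  t = 1.5000: term = 78.905002
  t = 2.0000: term = 126.450324
  t = 2.5000: term = 182.380275
  t = 3.0000: term = 7917.759061
Convexity = (1/P) * sum = 8360.749206 / 958.062905 = 8.726723

Answer: Convexity = 8.7267


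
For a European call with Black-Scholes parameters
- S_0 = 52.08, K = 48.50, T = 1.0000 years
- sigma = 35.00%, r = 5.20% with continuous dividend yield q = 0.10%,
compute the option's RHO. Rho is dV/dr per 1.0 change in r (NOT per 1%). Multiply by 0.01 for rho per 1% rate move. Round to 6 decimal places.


d1 = 0.5241919999; d2 = 0.1741919999
phi(d1) = 0.3477306269; exp(-qT) = 0.9990004998; exp(-rT) = 0.9493288668
N(d2) = 0.5691427137
Rho = K*T*exp(-rT)*N(d2) = 48.5000 * 1.0000 * 0.9493288668 * 0.5691427137 = 26.204725

Answer: Rho = 26.204725


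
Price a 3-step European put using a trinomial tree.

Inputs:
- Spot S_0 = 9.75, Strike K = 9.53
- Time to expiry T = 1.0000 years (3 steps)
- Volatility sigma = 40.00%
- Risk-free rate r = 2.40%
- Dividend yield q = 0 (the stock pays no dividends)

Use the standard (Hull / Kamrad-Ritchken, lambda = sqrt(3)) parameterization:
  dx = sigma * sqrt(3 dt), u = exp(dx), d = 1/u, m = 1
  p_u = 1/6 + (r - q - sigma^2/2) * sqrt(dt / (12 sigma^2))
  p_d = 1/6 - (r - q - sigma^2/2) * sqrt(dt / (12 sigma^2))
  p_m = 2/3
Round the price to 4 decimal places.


Answer: Price = V(0,0) = 1.1931

Derivation:
dt = T/N = 0.333333; dx = sigma*sqrt(3*dt) = 0.400000
u = exp(dx) = 1.491825; d = 1/u = 0.670320
p_u = 0.143333, p_m = 0.666667, p_d = 0.190000
Discount per step: exp(-r*dt) = 0.992032
Stock lattice S(k, j) with j the centered position index:
  k=0: S(0,+0) = 9.7500
  k=1: S(1,-1) = 6.5356; S(1,+0) = 9.7500; S(1,+1) = 14.5453
  k=2: S(2,-2) = 4.3810; S(2,-1) = 6.5356; S(2,+0) = 9.7500; S(2,+1) = 14.5453; S(2,+2) = 21.6990
  k=3: S(3,-3) = 2.9366; S(3,-2) = 4.3810; S(3,-1) = 6.5356; S(3,+0) = 9.7500; S(3,+1) = 14.5453; S(3,+2) = 21.6990; S(3,+3) = 32.3711
Terminal payoffs V(N, j) = max(K - S_T, 0):
  V(3,-3) = 6.593356; V(3,-2) = 5.149043; V(3,-1) = 2.994380; V(3,+0) = 0.000000; V(3,+1) = 0.000000; V(3,+2) = 0.000000; V(3,+3) = 0.000000
Backward induction: V(k, j) = exp(-r*dt) * [p_u * V(k+1, j+1) + p_m * V(k+1, j) + p_d * V(k+1, j-1)]
  V(2,-2) = exp(-r*dt) * [p_u*2.994380 + p_m*5.149043 + p_d*6.593356] = 5.073873
  V(2,-1) = exp(-r*dt) * [p_u*0.000000 + p_m*2.994380 + p_d*5.149043] = 2.950869
  V(2,+0) = exp(-r*dt) * [p_u*0.000000 + p_m*0.000000 + p_d*2.994380] = 0.564399
  V(2,+1) = exp(-r*dt) * [p_u*0.000000 + p_m*0.000000 + p_d*0.000000] = 0.000000
  V(2,+2) = exp(-r*dt) * [p_u*0.000000 + p_m*0.000000 + p_d*0.000000] = 0.000000
  V(1,-1) = exp(-r*dt) * [p_u*0.564399 + p_m*2.950869 + p_d*5.073873] = 2.988178
  V(1,+0) = exp(-r*dt) * [p_u*0.000000 + p_m*0.564399 + p_d*2.950869] = 0.929466
  V(1,+1) = exp(-r*dt) * [p_u*0.000000 + p_m*0.000000 + p_d*0.564399] = 0.106381
  V(0,+0) = exp(-r*dt) * [p_u*0.106381 + p_m*0.929466 + p_d*2.988178] = 1.193063


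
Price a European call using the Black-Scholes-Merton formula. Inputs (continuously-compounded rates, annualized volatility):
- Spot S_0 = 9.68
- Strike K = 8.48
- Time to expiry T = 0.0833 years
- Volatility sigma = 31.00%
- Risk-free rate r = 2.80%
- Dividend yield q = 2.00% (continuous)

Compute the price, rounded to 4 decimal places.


d1 = (ln(S/K) + (r - q + 0.5*sigma^2) * T) / (sigma * sqrt(T)) = 1.53144389
d2 = d1 - sigma * sqrt(T) = 1.44197250
exp(-rT) = 0.99767032; exp(-qT) = 0.99833539
C = S_0 * exp(-qT) * N(d1) - K * exp(-rT) * N(d2)
N(d1) = 0.93717014; N(d2) = 0.92534493
C = 9.6800 * 0.99833539 * 0.93717014 - 8.4800 * 0.99767032 * 0.92534493 = 1.2281

Answer: Price = 1.2281


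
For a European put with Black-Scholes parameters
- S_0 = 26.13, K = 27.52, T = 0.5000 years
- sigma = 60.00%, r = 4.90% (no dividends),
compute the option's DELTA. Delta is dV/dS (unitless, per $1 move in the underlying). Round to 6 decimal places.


Answer: Delta = -0.441283

Derivation:
d1 = 0.1477171203; d2 = -0.2765469484
phi(d1) = 0.3946134081; exp(-qT) = 1.0000000000; exp(-rT) = 0.9757976889
N(-d1) = 0.4412830099
Delta = -exp(-qT) * N(-d1) = -1.0000000000 * 0.4412830099 = -0.441283


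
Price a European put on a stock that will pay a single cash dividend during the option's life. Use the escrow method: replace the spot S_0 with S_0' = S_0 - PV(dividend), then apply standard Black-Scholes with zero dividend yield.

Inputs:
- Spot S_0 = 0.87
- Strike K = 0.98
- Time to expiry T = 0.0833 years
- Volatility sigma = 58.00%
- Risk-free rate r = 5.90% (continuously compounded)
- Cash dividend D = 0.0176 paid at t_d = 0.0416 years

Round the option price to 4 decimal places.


Answer: Price = 0.1409

Derivation:
PV(D) = D * exp(-r * t_d) = 0.0176 * 0.99754861 = 0.01755686
S_0' = S_0 - PV(D) = 0.8700 - 0.01755686 = 0.85244314
d1 = (ln(S_0'/K) + (r + sigma^2/2)*T) / (sigma*sqrt(T)) = -0.71996221
d2 = d1 - sigma*sqrt(T) = -0.88736030
exp(-rT) = 0.99509736
N(-d1) = 0.76422587; N(-d2) = 0.81255752
P = K * exp(-rT) * N(-d2) - S_0' * N(-d1) = 0.9800 * 0.99509736 * 0.81255752 - 0.85244314 * 0.76422587 = 0.1409


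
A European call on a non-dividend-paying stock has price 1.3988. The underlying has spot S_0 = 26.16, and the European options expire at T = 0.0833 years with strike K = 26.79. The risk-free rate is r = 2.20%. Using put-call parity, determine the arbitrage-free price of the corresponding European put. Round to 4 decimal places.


Answer: Put price = 1.9797

Derivation:
Put-call parity: C - P = S_0 * exp(-qT) - K * exp(-rT).
S_0 * exp(-qT) = 26.1600 * 1.00000000 = 26.16000000
K * exp(-rT) = 26.7900 * 0.99816908 = 26.74094960
P = C - S*exp(-qT) + K*exp(-rT)
P = 1.3988 - 26.16000000 + 26.74094960 = 1.9797


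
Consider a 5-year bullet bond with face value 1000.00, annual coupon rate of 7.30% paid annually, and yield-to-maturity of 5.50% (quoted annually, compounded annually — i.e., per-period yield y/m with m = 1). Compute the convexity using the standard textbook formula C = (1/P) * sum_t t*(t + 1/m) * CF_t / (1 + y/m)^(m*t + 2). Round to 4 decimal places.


Answer: Convexity = 22.5986

Derivation:
Coupon per period c = face * coupon_rate / m = 73.000000
Periods per year m = 1; per-period yield y/m = 0.055000
Number of cashflows N = 5
Cashflows (t years, CF_t, discount factor 1/(1+y/m)^(m*t), PV):
  t = 1.0000: CF_t = 73.000000, DF = 0.947867, PV = 69.194313
  t = 2.0000: CF_t = 73.000000, DF = 0.898452, PV = 65.587026
  t = 3.0000: CF_t = 73.000000, DF = 0.851614, PV = 62.167797
  t = 4.0000: CF_t = 73.000000, DF = 0.807217, PV = 58.926822
  t = 5.0000: CF_t = 1073.000000, DF = 0.765134, PV = 820.989162
Price P = sum_t PV_t = 1076.865121
Convexity numerator sum_t t*(t + 1/m) * CF_t / (1+y/m)^(m*t + 2):
  t = 1.0000: term = 124.335595
  t = 2.0000: term = 353.560934
  t = 3.0000: term = 670.257694
  t = 4.0000: term = 1058.858916
  t = 5.0000: term = 22128.590867
Convexity = (1/P) * sum = 24335.604006 / 1076.865121 = 22.598563


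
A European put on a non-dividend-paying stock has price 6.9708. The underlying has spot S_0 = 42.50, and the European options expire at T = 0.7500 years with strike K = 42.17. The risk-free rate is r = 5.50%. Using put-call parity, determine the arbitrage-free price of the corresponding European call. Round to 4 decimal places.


Answer: Call price = 9.0049

Derivation:
Put-call parity: C - P = S_0 * exp(-qT) - K * exp(-rT).
S_0 * exp(-qT) = 42.5000 * 1.00000000 = 42.50000000
K * exp(-rT) = 42.1700 * 0.95958920 = 40.46587668
C = P + S*exp(-qT) - K*exp(-rT)
C = 6.9708 + 42.50000000 - 40.46587668 = 9.0049


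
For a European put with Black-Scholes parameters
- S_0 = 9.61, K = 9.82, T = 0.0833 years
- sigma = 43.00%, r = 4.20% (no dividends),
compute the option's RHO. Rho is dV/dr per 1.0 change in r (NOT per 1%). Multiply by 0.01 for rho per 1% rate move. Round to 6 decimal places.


Answer: Rho = -0.474745

Derivation:
d1 = -0.0839383921; d2 = -0.2080438714
phi(d1) = 0.3975393484; exp(-qT) = 1.0000000000; exp(-rT) = 0.9965075130
N(-d2) = 0.5824026439
Rho = -K*T*exp(-rT)*N(-d2) = -9.8200 * 0.0833 * 0.9965075130 * 0.5824026439 = -0.474745


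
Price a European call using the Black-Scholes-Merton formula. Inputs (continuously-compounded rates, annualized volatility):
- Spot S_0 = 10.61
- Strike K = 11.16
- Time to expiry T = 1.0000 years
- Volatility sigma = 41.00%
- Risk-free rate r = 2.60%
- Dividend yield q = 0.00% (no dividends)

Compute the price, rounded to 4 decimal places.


Answer: Price = 1.6161

Derivation:
d1 = (ln(S/K) + (r - q + 0.5*sigma^2) * T) / (sigma * sqrt(T)) = 0.14514877
d2 = d1 - sigma * sqrt(T) = -0.26485123
exp(-rT) = 0.97433509; exp(-qT) = 1.00000000
C = S_0 * exp(-qT) * N(d1) - K * exp(-rT) * N(d2)
N(d1) = 0.55770329; N(d2) = 0.39556203
C = 10.6100 * 1.00000000 * 0.55770329 - 11.1600 * 0.97433509 * 0.39556203 = 1.6161


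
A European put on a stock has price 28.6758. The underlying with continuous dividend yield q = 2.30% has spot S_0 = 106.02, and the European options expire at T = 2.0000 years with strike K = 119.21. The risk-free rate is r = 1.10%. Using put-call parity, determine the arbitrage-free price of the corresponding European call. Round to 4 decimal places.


Answer: Call price = 13.3133

Derivation:
Put-call parity: C - P = S_0 * exp(-qT) - K * exp(-rT).
S_0 * exp(-qT) = 106.0200 * 0.95504196 = 101.25354883
K * exp(-rT) = 119.2100 * 0.97824024 = 116.61601842
C = P + S*exp(-qT) - K*exp(-rT)
C = 28.6758 + 101.25354883 - 116.61601842 = 13.3133


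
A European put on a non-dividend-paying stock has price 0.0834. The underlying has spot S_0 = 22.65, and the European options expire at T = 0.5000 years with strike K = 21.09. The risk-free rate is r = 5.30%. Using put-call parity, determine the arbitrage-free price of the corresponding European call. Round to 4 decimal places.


Answer: Call price = 2.1949

Derivation:
Put-call parity: C - P = S_0 * exp(-qT) - K * exp(-rT).
S_0 * exp(-qT) = 22.6500 * 1.00000000 = 22.65000000
K * exp(-rT) = 21.0900 * 0.97384804 = 20.53845524
C = P + S*exp(-qT) - K*exp(-rT)
C = 0.0834 + 22.65000000 - 20.53845524 = 2.1949


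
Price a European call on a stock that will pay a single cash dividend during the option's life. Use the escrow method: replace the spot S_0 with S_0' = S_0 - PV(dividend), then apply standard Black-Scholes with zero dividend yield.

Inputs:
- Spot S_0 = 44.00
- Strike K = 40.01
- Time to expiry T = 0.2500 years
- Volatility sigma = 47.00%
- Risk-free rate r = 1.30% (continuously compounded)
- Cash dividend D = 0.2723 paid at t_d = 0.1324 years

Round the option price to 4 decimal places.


Answer: Price = 6.1292

Derivation:
PV(D) = D * exp(-r * t_d) = 0.2723 * 0.99828028 = 0.27183172
S_0' = S_0 - PV(D) = 44.0000 - 0.27183172 = 43.72816828
d1 = (ln(S_0'/K) + (r + sigma^2/2)*T) / (sigma*sqrt(T)) = 0.50947045
d2 = d1 - sigma*sqrt(T) = 0.27447045
exp(-rT) = 0.99675528
N(d1) = 0.69478875; N(d2) = 0.60813844
C = S_0' * N(d1) - K * exp(-rT) * N(d2) = 43.72816828 * 0.69478875 - 40.0100 * 0.99675528 * 0.60813844 = 6.1292


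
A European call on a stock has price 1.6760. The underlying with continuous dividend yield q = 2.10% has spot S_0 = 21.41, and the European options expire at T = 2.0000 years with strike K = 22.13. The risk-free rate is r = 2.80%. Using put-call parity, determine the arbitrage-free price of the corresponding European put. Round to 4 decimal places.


Answer: Put price = 2.0714

Derivation:
Put-call parity: C - P = S_0 * exp(-qT) - K * exp(-rT).
S_0 * exp(-qT) = 21.4100 * 0.95886978 = 20.52940200
K * exp(-rT) = 22.1300 * 0.94553914 = 20.92478108
P = C - S*exp(-qT) + K*exp(-rT)
P = 1.6760 - 20.52940200 + 20.92478108 = 2.0714


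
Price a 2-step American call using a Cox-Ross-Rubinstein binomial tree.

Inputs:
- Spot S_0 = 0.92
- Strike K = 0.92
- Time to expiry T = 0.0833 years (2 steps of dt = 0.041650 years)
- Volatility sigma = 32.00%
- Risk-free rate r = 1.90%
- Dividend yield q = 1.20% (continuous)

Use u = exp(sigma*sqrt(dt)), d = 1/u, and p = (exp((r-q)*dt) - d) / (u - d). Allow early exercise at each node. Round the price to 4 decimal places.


Answer: Price = V(0,0) = 0.0303

Derivation:
dt = T/N = 0.041650
u = exp(sigma*sqrt(dt)) = 1.067486; d = 1/u = 0.936780
p = (exp((r-q)*dt) - d) / (u - d) = 0.485910
Discount per step: exp(-r*dt) = 0.999209
Stock lattice S(k, i) with i counting down-moves:
  k=0: S(0,0) = 0.9200
  k=1: S(1,0) = 0.9821; S(1,1) = 0.8618
  k=2: S(2,0) = 1.0484; S(2,1) = 0.9200; S(2,2) = 0.8074
Terminal payoffs V(N, i) = max(S_T - K, 0):
  V(2,0) = 0.128365; V(2,1) = 0.000000; V(2,2) = 0.000000
Backward induction: V(k, i) = exp(-r*dt) * [p * V(k+1, i) + (1-p) * V(k+1, i+1)]; then take max(V_cont, immediate exercise) for American.
  V(1,0) = exp(-r*dt) * [p*0.128365 + (1-p)*0.000000] = 0.062324; exercise = 0.062087; V(1,0) = max -> 0.062324
  V(1,1) = exp(-r*dt) * [p*0.000000 + (1-p)*0.000000] = 0.000000; exercise = 0.000000; V(1,1) = max -> 0.000000
  V(0,0) = exp(-r*dt) * [p*0.062324 + (1-p)*0.000000] = 0.030260; exercise = 0.000000; V(0,0) = max -> 0.030260
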